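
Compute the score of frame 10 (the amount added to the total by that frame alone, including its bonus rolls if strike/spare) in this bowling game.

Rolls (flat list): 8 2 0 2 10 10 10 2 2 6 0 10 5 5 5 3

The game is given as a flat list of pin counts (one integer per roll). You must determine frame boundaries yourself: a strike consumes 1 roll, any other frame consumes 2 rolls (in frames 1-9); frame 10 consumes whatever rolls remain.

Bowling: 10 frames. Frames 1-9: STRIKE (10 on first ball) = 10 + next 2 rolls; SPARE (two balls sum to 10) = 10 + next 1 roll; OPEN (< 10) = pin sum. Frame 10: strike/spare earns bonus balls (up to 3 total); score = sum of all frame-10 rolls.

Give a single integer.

Answer: 8

Derivation:
Frame 1: SPARE (8+2=10). 10 + next roll (0) = 10. Cumulative: 10
Frame 2: OPEN (0+2=2). Cumulative: 12
Frame 3: STRIKE. 10 + next two rolls (10+10) = 30. Cumulative: 42
Frame 4: STRIKE. 10 + next two rolls (10+2) = 22. Cumulative: 64
Frame 5: STRIKE. 10 + next two rolls (2+2) = 14. Cumulative: 78
Frame 6: OPEN (2+2=4). Cumulative: 82
Frame 7: OPEN (6+0=6). Cumulative: 88
Frame 8: STRIKE. 10 + next two rolls (5+5) = 20. Cumulative: 108
Frame 9: SPARE (5+5=10). 10 + next roll (5) = 15. Cumulative: 123
Frame 10: OPEN. Sum of all frame-10 rolls (5+3) = 8. Cumulative: 131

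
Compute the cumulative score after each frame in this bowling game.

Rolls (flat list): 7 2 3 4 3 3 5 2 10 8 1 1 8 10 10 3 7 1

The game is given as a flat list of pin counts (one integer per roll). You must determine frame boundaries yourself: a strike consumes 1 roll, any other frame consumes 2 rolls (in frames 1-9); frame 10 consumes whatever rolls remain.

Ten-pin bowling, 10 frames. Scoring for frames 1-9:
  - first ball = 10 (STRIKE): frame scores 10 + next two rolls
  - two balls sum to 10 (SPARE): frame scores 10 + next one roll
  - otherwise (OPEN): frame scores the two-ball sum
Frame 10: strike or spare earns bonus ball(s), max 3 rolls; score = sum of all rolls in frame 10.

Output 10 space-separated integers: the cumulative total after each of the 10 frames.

Frame 1: OPEN (7+2=9). Cumulative: 9
Frame 2: OPEN (3+4=7). Cumulative: 16
Frame 3: OPEN (3+3=6). Cumulative: 22
Frame 4: OPEN (5+2=7). Cumulative: 29
Frame 5: STRIKE. 10 + next two rolls (8+1) = 19. Cumulative: 48
Frame 6: OPEN (8+1=9). Cumulative: 57
Frame 7: OPEN (1+8=9). Cumulative: 66
Frame 8: STRIKE. 10 + next two rolls (10+3) = 23. Cumulative: 89
Frame 9: STRIKE. 10 + next two rolls (3+7) = 20. Cumulative: 109
Frame 10: SPARE. Sum of all frame-10 rolls (3+7+1) = 11. Cumulative: 120

Answer: 9 16 22 29 48 57 66 89 109 120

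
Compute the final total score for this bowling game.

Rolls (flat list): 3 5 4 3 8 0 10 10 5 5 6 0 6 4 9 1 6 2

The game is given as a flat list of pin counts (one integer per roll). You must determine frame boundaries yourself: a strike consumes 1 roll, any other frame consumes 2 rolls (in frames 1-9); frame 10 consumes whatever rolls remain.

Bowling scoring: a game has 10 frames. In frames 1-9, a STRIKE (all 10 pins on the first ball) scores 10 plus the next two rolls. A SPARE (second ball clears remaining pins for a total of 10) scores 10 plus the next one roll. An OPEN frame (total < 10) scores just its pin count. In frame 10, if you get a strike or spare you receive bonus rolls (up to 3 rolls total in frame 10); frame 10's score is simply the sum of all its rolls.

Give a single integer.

Frame 1: OPEN (3+5=8). Cumulative: 8
Frame 2: OPEN (4+3=7). Cumulative: 15
Frame 3: OPEN (8+0=8). Cumulative: 23
Frame 4: STRIKE. 10 + next two rolls (10+5) = 25. Cumulative: 48
Frame 5: STRIKE. 10 + next two rolls (5+5) = 20. Cumulative: 68
Frame 6: SPARE (5+5=10). 10 + next roll (6) = 16. Cumulative: 84
Frame 7: OPEN (6+0=6). Cumulative: 90
Frame 8: SPARE (6+4=10). 10 + next roll (9) = 19. Cumulative: 109
Frame 9: SPARE (9+1=10). 10 + next roll (6) = 16. Cumulative: 125
Frame 10: OPEN. Sum of all frame-10 rolls (6+2) = 8. Cumulative: 133

Answer: 133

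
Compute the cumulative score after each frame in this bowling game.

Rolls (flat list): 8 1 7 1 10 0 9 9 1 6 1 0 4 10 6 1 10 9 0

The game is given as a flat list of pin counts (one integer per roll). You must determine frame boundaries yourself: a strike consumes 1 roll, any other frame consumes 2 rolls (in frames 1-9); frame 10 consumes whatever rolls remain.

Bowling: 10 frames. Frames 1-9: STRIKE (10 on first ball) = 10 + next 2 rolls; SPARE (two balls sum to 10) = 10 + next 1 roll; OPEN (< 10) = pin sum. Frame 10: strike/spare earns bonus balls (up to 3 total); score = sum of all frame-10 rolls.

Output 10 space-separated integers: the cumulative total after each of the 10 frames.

Answer: 9 17 36 45 61 68 72 89 96 115

Derivation:
Frame 1: OPEN (8+1=9). Cumulative: 9
Frame 2: OPEN (7+1=8). Cumulative: 17
Frame 3: STRIKE. 10 + next two rolls (0+9) = 19. Cumulative: 36
Frame 4: OPEN (0+9=9). Cumulative: 45
Frame 5: SPARE (9+1=10). 10 + next roll (6) = 16. Cumulative: 61
Frame 6: OPEN (6+1=7). Cumulative: 68
Frame 7: OPEN (0+4=4). Cumulative: 72
Frame 8: STRIKE. 10 + next two rolls (6+1) = 17. Cumulative: 89
Frame 9: OPEN (6+1=7). Cumulative: 96
Frame 10: STRIKE. Sum of all frame-10 rolls (10+9+0) = 19. Cumulative: 115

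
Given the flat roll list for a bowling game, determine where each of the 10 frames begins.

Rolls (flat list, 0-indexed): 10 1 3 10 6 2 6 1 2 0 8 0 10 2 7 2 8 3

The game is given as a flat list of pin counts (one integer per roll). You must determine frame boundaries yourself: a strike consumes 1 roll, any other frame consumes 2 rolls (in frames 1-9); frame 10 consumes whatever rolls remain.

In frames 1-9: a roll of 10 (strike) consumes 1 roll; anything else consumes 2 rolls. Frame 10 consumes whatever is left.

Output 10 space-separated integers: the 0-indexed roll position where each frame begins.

Answer: 0 1 3 4 6 8 10 12 13 15

Derivation:
Frame 1 starts at roll index 0: roll=10 (strike), consumes 1 roll
Frame 2 starts at roll index 1: rolls=1,3 (sum=4), consumes 2 rolls
Frame 3 starts at roll index 3: roll=10 (strike), consumes 1 roll
Frame 4 starts at roll index 4: rolls=6,2 (sum=8), consumes 2 rolls
Frame 5 starts at roll index 6: rolls=6,1 (sum=7), consumes 2 rolls
Frame 6 starts at roll index 8: rolls=2,0 (sum=2), consumes 2 rolls
Frame 7 starts at roll index 10: rolls=8,0 (sum=8), consumes 2 rolls
Frame 8 starts at roll index 12: roll=10 (strike), consumes 1 roll
Frame 9 starts at roll index 13: rolls=2,7 (sum=9), consumes 2 rolls
Frame 10 starts at roll index 15: 3 remaining rolls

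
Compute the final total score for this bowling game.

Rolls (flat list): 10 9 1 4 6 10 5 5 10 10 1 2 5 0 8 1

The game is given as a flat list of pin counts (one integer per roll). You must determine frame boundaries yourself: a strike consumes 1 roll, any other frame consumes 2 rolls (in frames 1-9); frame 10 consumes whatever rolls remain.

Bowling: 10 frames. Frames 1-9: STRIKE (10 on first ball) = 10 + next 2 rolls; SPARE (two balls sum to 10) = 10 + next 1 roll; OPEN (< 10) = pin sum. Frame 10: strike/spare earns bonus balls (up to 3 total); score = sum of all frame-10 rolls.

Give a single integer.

Frame 1: STRIKE. 10 + next two rolls (9+1) = 20. Cumulative: 20
Frame 2: SPARE (9+1=10). 10 + next roll (4) = 14. Cumulative: 34
Frame 3: SPARE (4+6=10). 10 + next roll (10) = 20. Cumulative: 54
Frame 4: STRIKE. 10 + next two rolls (5+5) = 20. Cumulative: 74
Frame 5: SPARE (5+5=10). 10 + next roll (10) = 20. Cumulative: 94
Frame 6: STRIKE. 10 + next two rolls (10+1) = 21. Cumulative: 115
Frame 7: STRIKE. 10 + next two rolls (1+2) = 13. Cumulative: 128
Frame 8: OPEN (1+2=3). Cumulative: 131
Frame 9: OPEN (5+0=5). Cumulative: 136
Frame 10: OPEN. Sum of all frame-10 rolls (8+1) = 9. Cumulative: 145

Answer: 145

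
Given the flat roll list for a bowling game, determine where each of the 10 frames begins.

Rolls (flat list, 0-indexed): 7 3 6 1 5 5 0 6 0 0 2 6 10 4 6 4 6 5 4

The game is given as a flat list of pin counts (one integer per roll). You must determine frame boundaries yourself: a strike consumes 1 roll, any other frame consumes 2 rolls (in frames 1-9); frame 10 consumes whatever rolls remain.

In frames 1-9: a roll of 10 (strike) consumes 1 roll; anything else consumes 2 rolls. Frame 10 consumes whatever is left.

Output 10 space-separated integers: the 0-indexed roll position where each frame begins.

Answer: 0 2 4 6 8 10 12 13 15 17

Derivation:
Frame 1 starts at roll index 0: rolls=7,3 (sum=10), consumes 2 rolls
Frame 2 starts at roll index 2: rolls=6,1 (sum=7), consumes 2 rolls
Frame 3 starts at roll index 4: rolls=5,5 (sum=10), consumes 2 rolls
Frame 4 starts at roll index 6: rolls=0,6 (sum=6), consumes 2 rolls
Frame 5 starts at roll index 8: rolls=0,0 (sum=0), consumes 2 rolls
Frame 6 starts at roll index 10: rolls=2,6 (sum=8), consumes 2 rolls
Frame 7 starts at roll index 12: roll=10 (strike), consumes 1 roll
Frame 8 starts at roll index 13: rolls=4,6 (sum=10), consumes 2 rolls
Frame 9 starts at roll index 15: rolls=4,6 (sum=10), consumes 2 rolls
Frame 10 starts at roll index 17: 2 remaining rolls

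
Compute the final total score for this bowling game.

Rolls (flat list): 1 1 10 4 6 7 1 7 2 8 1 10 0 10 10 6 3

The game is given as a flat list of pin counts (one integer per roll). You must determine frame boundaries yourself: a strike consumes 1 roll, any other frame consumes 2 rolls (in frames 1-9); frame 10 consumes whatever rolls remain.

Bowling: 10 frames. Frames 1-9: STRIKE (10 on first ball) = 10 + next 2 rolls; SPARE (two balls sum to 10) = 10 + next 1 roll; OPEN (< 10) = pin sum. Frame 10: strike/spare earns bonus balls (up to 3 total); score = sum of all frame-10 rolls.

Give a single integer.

Answer: 133

Derivation:
Frame 1: OPEN (1+1=2). Cumulative: 2
Frame 2: STRIKE. 10 + next two rolls (4+6) = 20. Cumulative: 22
Frame 3: SPARE (4+6=10). 10 + next roll (7) = 17. Cumulative: 39
Frame 4: OPEN (7+1=8). Cumulative: 47
Frame 5: OPEN (7+2=9). Cumulative: 56
Frame 6: OPEN (8+1=9). Cumulative: 65
Frame 7: STRIKE. 10 + next two rolls (0+10) = 20. Cumulative: 85
Frame 8: SPARE (0+10=10). 10 + next roll (10) = 20. Cumulative: 105
Frame 9: STRIKE. 10 + next two rolls (6+3) = 19. Cumulative: 124
Frame 10: OPEN. Sum of all frame-10 rolls (6+3) = 9. Cumulative: 133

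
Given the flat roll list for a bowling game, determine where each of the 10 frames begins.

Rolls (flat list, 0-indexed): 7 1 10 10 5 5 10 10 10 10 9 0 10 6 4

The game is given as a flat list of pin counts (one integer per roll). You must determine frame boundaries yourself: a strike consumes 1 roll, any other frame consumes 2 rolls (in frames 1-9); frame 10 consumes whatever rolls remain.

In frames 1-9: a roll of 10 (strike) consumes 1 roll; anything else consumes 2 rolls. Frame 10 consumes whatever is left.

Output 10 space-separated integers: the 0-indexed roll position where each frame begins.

Frame 1 starts at roll index 0: rolls=7,1 (sum=8), consumes 2 rolls
Frame 2 starts at roll index 2: roll=10 (strike), consumes 1 roll
Frame 3 starts at roll index 3: roll=10 (strike), consumes 1 roll
Frame 4 starts at roll index 4: rolls=5,5 (sum=10), consumes 2 rolls
Frame 5 starts at roll index 6: roll=10 (strike), consumes 1 roll
Frame 6 starts at roll index 7: roll=10 (strike), consumes 1 roll
Frame 7 starts at roll index 8: roll=10 (strike), consumes 1 roll
Frame 8 starts at roll index 9: roll=10 (strike), consumes 1 roll
Frame 9 starts at roll index 10: rolls=9,0 (sum=9), consumes 2 rolls
Frame 10 starts at roll index 12: 3 remaining rolls

Answer: 0 2 3 4 6 7 8 9 10 12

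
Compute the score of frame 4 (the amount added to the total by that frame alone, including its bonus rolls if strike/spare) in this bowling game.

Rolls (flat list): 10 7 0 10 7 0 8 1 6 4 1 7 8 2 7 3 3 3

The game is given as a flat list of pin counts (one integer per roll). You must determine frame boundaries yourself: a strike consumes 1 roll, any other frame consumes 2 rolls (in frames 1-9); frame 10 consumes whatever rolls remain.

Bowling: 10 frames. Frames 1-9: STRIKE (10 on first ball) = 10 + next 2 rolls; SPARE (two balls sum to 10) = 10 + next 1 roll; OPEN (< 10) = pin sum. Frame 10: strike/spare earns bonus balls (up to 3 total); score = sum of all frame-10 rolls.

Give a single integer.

Answer: 7

Derivation:
Frame 1: STRIKE. 10 + next two rolls (7+0) = 17. Cumulative: 17
Frame 2: OPEN (7+0=7). Cumulative: 24
Frame 3: STRIKE. 10 + next two rolls (7+0) = 17. Cumulative: 41
Frame 4: OPEN (7+0=7). Cumulative: 48
Frame 5: OPEN (8+1=9). Cumulative: 57
Frame 6: SPARE (6+4=10). 10 + next roll (1) = 11. Cumulative: 68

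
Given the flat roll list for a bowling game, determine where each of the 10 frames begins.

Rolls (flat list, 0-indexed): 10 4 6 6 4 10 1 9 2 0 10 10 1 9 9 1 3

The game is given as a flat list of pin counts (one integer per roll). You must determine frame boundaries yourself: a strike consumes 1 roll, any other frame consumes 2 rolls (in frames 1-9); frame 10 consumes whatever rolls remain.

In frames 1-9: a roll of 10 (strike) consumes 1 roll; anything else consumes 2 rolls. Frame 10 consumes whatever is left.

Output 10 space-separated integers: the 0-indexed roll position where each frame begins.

Answer: 0 1 3 5 6 8 10 11 12 14

Derivation:
Frame 1 starts at roll index 0: roll=10 (strike), consumes 1 roll
Frame 2 starts at roll index 1: rolls=4,6 (sum=10), consumes 2 rolls
Frame 3 starts at roll index 3: rolls=6,4 (sum=10), consumes 2 rolls
Frame 4 starts at roll index 5: roll=10 (strike), consumes 1 roll
Frame 5 starts at roll index 6: rolls=1,9 (sum=10), consumes 2 rolls
Frame 6 starts at roll index 8: rolls=2,0 (sum=2), consumes 2 rolls
Frame 7 starts at roll index 10: roll=10 (strike), consumes 1 roll
Frame 8 starts at roll index 11: roll=10 (strike), consumes 1 roll
Frame 9 starts at roll index 12: rolls=1,9 (sum=10), consumes 2 rolls
Frame 10 starts at roll index 14: 3 remaining rolls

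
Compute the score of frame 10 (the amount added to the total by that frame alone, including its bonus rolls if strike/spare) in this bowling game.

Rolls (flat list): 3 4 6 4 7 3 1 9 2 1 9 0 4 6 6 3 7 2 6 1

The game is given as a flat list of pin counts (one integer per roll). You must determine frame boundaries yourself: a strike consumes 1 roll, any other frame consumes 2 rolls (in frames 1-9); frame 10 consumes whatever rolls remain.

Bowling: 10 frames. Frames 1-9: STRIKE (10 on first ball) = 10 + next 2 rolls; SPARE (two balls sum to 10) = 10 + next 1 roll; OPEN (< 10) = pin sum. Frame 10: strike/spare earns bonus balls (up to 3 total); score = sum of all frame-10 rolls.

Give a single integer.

Frame 1: OPEN (3+4=7). Cumulative: 7
Frame 2: SPARE (6+4=10). 10 + next roll (7) = 17. Cumulative: 24
Frame 3: SPARE (7+3=10). 10 + next roll (1) = 11. Cumulative: 35
Frame 4: SPARE (1+9=10). 10 + next roll (2) = 12. Cumulative: 47
Frame 5: OPEN (2+1=3). Cumulative: 50
Frame 6: OPEN (9+0=9). Cumulative: 59
Frame 7: SPARE (4+6=10). 10 + next roll (6) = 16. Cumulative: 75
Frame 8: OPEN (6+3=9). Cumulative: 84
Frame 9: OPEN (7+2=9). Cumulative: 93
Frame 10: OPEN. Sum of all frame-10 rolls (6+1) = 7. Cumulative: 100

Answer: 7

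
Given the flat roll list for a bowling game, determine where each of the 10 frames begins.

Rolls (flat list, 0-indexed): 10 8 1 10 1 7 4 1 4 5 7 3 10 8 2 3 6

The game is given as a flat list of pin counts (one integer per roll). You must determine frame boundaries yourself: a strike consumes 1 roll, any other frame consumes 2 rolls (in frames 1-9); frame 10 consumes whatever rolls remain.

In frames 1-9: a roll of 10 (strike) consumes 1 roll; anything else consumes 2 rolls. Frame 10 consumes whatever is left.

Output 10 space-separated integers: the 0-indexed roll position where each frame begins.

Frame 1 starts at roll index 0: roll=10 (strike), consumes 1 roll
Frame 2 starts at roll index 1: rolls=8,1 (sum=9), consumes 2 rolls
Frame 3 starts at roll index 3: roll=10 (strike), consumes 1 roll
Frame 4 starts at roll index 4: rolls=1,7 (sum=8), consumes 2 rolls
Frame 5 starts at roll index 6: rolls=4,1 (sum=5), consumes 2 rolls
Frame 6 starts at roll index 8: rolls=4,5 (sum=9), consumes 2 rolls
Frame 7 starts at roll index 10: rolls=7,3 (sum=10), consumes 2 rolls
Frame 8 starts at roll index 12: roll=10 (strike), consumes 1 roll
Frame 9 starts at roll index 13: rolls=8,2 (sum=10), consumes 2 rolls
Frame 10 starts at roll index 15: 2 remaining rolls

Answer: 0 1 3 4 6 8 10 12 13 15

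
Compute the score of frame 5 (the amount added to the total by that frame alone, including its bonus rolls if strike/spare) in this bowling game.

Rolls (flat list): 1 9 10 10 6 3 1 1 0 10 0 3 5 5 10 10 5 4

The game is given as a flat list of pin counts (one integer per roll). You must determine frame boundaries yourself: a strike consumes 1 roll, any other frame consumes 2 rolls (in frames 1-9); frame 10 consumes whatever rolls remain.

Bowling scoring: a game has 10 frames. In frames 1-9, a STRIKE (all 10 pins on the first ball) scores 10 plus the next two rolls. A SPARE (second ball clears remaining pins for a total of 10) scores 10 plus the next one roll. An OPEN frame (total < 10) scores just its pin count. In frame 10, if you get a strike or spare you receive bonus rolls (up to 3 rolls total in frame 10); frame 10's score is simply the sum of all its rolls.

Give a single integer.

Frame 1: SPARE (1+9=10). 10 + next roll (10) = 20. Cumulative: 20
Frame 2: STRIKE. 10 + next two rolls (10+6) = 26. Cumulative: 46
Frame 3: STRIKE. 10 + next two rolls (6+3) = 19. Cumulative: 65
Frame 4: OPEN (6+3=9). Cumulative: 74
Frame 5: OPEN (1+1=2). Cumulative: 76
Frame 6: SPARE (0+10=10). 10 + next roll (0) = 10. Cumulative: 86
Frame 7: OPEN (0+3=3). Cumulative: 89

Answer: 2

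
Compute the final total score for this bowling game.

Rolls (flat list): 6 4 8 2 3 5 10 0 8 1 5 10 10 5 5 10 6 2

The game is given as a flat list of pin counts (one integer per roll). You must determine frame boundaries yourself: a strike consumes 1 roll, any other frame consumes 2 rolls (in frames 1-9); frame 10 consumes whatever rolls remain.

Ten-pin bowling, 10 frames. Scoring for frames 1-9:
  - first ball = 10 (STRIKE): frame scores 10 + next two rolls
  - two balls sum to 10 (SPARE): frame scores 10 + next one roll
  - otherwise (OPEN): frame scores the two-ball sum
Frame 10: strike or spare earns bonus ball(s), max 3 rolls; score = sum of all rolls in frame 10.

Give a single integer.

Answer: 154

Derivation:
Frame 1: SPARE (6+4=10). 10 + next roll (8) = 18. Cumulative: 18
Frame 2: SPARE (8+2=10). 10 + next roll (3) = 13. Cumulative: 31
Frame 3: OPEN (3+5=8). Cumulative: 39
Frame 4: STRIKE. 10 + next two rolls (0+8) = 18. Cumulative: 57
Frame 5: OPEN (0+8=8). Cumulative: 65
Frame 6: OPEN (1+5=6). Cumulative: 71
Frame 7: STRIKE. 10 + next two rolls (10+5) = 25. Cumulative: 96
Frame 8: STRIKE. 10 + next two rolls (5+5) = 20. Cumulative: 116
Frame 9: SPARE (5+5=10). 10 + next roll (10) = 20. Cumulative: 136
Frame 10: STRIKE. Sum of all frame-10 rolls (10+6+2) = 18. Cumulative: 154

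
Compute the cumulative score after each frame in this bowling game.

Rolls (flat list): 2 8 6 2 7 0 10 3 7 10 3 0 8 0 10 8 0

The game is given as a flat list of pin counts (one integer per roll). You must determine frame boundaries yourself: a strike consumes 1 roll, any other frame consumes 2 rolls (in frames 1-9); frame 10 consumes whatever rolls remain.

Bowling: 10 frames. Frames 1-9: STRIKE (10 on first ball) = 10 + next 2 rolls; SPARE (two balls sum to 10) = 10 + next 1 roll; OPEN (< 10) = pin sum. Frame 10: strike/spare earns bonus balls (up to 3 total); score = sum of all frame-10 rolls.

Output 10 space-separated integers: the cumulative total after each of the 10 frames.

Answer: 16 24 31 51 71 84 87 95 113 121

Derivation:
Frame 1: SPARE (2+8=10). 10 + next roll (6) = 16. Cumulative: 16
Frame 2: OPEN (6+2=8). Cumulative: 24
Frame 3: OPEN (7+0=7). Cumulative: 31
Frame 4: STRIKE. 10 + next two rolls (3+7) = 20. Cumulative: 51
Frame 5: SPARE (3+7=10). 10 + next roll (10) = 20. Cumulative: 71
Frame 6: STRIKE. 10 + next two rolls (3+0) = 13. Cumulative: 84
Frame 7: OPEN (3+0=3). Cumulative: 87
Frame 8: OPEN (8+0=8). Cumulative: 95
Frame 9: STRIKE. 10 + next two rolls (8+0) = 18. Cumulative: 113
Frame 10: OPEN. Sum of all frame-10 rolls (8+0) = 8. Cumulative: 121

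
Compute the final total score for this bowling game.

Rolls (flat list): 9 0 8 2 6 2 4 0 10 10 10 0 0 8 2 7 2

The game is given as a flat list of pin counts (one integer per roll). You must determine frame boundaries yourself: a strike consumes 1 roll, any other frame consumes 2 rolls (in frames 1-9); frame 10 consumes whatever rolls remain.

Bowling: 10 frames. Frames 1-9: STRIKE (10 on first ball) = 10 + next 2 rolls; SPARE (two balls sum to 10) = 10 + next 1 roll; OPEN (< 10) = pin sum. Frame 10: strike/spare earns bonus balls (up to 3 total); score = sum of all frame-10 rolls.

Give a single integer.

Frame 1: OPEN (9+0=9). Cumulative: 9
Frame 2: SPARE (8+2=10). 10 + next roll (6) = 16. Cumulative: 25
Frame 3: OPEN (6+2=8). Cumulative: 33
Frame 4: OPEN (4+0=4). Cumulative: 37
Frame 5: STRIKE. 10 + next two rolls (10+10) = 30. Cumulative: 67
Frame 6: STRIKE. 10 + next two rolls (10+0) = 20. Cumulative: 87
Frame 7: STRIKE. 10 + next two rolls (0+0) = 10. Cumulative: 97
Frame 8: OPEN (0+0=0). Cumulative: 97
Frame 9: SPARE (8+2=10). 10 + next roll (7) = 17. Cumulative: 114
Frame 10: OPEN. Sum of all frame-10 rolls (7+2) = 9. Cumulative: 123

Answer: 123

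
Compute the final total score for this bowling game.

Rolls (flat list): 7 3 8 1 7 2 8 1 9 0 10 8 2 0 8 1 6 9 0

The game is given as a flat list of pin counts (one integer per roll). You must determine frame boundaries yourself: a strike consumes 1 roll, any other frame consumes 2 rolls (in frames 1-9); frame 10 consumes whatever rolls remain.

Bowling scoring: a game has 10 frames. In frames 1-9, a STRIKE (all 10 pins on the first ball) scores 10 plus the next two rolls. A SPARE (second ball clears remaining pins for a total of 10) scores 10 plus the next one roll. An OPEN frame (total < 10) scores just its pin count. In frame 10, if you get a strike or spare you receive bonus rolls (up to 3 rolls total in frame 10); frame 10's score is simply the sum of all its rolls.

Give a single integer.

Answer: 108

Derivation:
Frame 1: SPARE (7+3=10). 10 + next roll (8) = 18. Cumulative: 18
Frame 2: OPEN (8+1=9). Cumulative: 27
Frame 3: OPEN (7+2=9). Cumulative: 36
Frame 4: OPEN (8+1=9). Cumulative: 45
Frame 5: OPEN (9+0=9). Cumulative: 54
Frame 6: STRIKE. 10 + next two rolls (8+2) = 20. Cumulative: 74
Frame 7: SPARE (8+2=10). 10 + next roll (0) = 10. Cumulative: 84
Frame 8: OPEN (0+8=8). Cumulative: 92
Frame 9: OPEN (1+6=7). Cumulative: 99
Frame 10: OPEN. Sum of all frame-10 rolls (9+0) = 9. Cumulative: 108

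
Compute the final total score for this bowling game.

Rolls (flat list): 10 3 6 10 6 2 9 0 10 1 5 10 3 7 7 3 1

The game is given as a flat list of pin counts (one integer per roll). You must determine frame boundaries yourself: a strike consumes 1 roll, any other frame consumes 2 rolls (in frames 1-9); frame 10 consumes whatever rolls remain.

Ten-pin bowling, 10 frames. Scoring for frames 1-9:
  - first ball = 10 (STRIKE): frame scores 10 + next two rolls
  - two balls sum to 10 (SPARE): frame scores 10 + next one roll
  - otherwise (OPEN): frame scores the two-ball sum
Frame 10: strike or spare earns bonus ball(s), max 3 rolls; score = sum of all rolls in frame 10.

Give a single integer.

Frame 1: STRIKE. 10 + next two rolls (3+6) = 19. Cumulative: 19
Frame 2: OPEN (3+6=9). Cumulative: 28
Frame 3: STRIKE. 10 + next two rolls (6+2) = 18. Cumulative: 46
Frame 4: OPEN (6+2=8). Cumulative: 54
Frame 5: OPEN (9+0=9). Cumulative: 63
Frame 6: STRIKE. 10 + next two rolls (1+5) = 16. Cumulative: 79
Frame 7: OPEN (1+5=6). Cumulative: 85
Frame 8: STRIKE. 10 + next two rolls (3+7) = 20. Cumulative: 105
Frame 9: SPARE (3+7=10). 10 + next roll (7) = 17. Cumulative: 122
Frame 10: SPARE. Sum of all frame-10 rolls (7+3+1) = 11. Cumulative: 133

Answer: 133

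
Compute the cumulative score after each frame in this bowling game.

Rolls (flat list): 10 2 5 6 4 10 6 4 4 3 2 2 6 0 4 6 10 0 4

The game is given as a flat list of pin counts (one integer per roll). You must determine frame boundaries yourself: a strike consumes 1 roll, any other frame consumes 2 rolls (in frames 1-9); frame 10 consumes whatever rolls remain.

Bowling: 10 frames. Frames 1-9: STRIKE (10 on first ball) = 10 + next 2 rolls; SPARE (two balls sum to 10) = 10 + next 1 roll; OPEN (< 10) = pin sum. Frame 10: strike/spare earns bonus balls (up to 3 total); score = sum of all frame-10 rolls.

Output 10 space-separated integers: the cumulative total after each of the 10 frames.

Answer: 17 24 44 64 78 85 89 95 115 129

Derivation:
Frame 1: STRIKE. 10 + next two rolls (2+5) = 17. Cumulative: 17
Frame 2: OPEN (2+5=7). Cumulative: 24
Frame 3: SPARE (6+4=10). 10 + next roll (10) = 20. Cumulative: 44
Frame 4: STRIKE. 10 + next two rolls (6+4) = 20. Cumulative: 64
Frame 5: SPARE (6+4=10). 10 + next roll (4) = 14. Cumulative: 78
Frame 6: OPEN (4+3=7). Cumulative: 85
Frame 7: OPEN (2+2=4). Cumulative: 89
Frame 8: OPEN (6+0=6). Cumulative: 95
Frame 9: SPARE (4+6=10). 10 + next roll (10) = 20. Cumulative: 115
Frame 10: STRIKE. Sum of all frame-10 rolls (10+0+4) = 14. Cumulative: 129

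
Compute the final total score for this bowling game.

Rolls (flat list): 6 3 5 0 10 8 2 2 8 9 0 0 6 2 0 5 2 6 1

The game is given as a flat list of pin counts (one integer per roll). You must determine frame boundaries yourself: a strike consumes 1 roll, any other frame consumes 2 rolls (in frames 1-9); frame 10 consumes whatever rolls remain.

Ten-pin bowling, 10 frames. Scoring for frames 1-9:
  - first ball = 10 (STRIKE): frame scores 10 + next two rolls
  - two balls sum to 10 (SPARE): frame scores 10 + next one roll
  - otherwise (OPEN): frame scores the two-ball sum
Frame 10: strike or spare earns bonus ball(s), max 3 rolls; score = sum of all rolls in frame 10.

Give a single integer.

Frame 1: OPEN (6+3=9). Cumulative: 9
Frame 2: OPEN (5+0=5). Cumulative: 14
Frame 3: STRIKE. 10 + next two rolls (8+2) = 20. Cumulative: 34
Frame 4: SPARE (8+2=10). 10 + next roll (2) = 12. Cumulative: 46
Frame 5: SPARE (2+8=10). 10 + next roll (9) = 19. Cumulative: 65
Frame 6: OPEN (9+0=9). Cumulative: 74
Frame 7: OPEN (0+6=6). Cumulative: 80
Frame 8: OPEN (2+0=2). Cumulative: 82
Frame 9: OPEN (5+2=7). Cumulative: 89
Frame 10: OPEN. Sum of all frame-10 rolls (6+1) = 7. Cumulative: 96

Answer: 96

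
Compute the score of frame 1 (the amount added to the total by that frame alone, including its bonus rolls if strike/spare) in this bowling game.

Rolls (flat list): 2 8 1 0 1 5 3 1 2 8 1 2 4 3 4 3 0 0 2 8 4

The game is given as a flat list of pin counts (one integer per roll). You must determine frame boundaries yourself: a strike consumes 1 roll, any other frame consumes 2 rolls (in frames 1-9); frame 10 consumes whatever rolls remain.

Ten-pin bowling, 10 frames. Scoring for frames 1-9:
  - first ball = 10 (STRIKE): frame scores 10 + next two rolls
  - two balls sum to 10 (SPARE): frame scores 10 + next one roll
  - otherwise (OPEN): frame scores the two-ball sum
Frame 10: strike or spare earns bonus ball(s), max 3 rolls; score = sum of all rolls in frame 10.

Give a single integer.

Frame 1: SPARE (2+8=10). 10 + next roll (1) = 11. Cumulative: 11
Frame 2: OPEN (1+0=1). Cumulative: 12
Frame 3: OPEN (1+5=6). Cumulative: 18

Answer: 11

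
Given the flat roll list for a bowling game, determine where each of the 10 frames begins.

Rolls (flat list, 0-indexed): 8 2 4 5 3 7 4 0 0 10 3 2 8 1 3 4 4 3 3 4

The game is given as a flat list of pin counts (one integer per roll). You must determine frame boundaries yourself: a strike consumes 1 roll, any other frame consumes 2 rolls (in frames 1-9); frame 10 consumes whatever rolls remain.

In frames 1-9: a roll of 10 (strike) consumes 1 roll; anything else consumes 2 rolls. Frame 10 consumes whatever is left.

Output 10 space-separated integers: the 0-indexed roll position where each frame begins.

Answer: 0 2 4 6 8 10 12 14 16 18

Derivation:
Frame 1 starts at roll index 0: rolls=8,2 (sum=10), consumes 2 rolls
Frame 2 starts at roll index 2: rolls=4,5 (sum=9), consumes 2 rolls
Frame 3 starts at roll index 4: rolls=3,7 (sum=10), consumes 2 rolls
Frame 4 starts at roll index 6: rolls=4,0 (sum=4), consumes 2 rolls
Frame 5 starts at roll index 8: rolls=0,10 (sum=10), consumes 2 rolls
Frame 6 starts at roll index 10: rolls=3,2 (sum=5), consumes 2 rolls
Frame 7 starts at roll index 12: rolls=8,1 (sum=9), consumes 2 rolls
Frame 8 starts at roll index 14: rolls=3,4 (sum=7), consumes 2 rolls
Frame 9 starts at roll index 16: rolls=4,3 (sum=7), consumes 2 rolls
Frame 10 starts at roll index 18: 2 remaining rolls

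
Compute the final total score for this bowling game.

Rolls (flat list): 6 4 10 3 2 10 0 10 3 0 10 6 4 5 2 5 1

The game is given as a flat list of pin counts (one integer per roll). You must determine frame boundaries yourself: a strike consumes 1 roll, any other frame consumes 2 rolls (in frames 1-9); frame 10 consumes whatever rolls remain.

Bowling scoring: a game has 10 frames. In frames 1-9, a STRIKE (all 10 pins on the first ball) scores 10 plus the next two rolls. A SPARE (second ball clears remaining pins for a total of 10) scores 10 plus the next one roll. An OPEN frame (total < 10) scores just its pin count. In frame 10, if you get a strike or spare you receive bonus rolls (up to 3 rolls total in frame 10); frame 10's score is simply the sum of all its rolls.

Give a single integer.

Answer: 124

Derivation:
Frame 1: SPARE (6+4=10). 10 + next roll (10) = 20. Cumulative: 20
Frame 2: STRIKE. 10 + next two rolls (3+2) = 15. Cumulative: 35
Frame 3: OPEN (3+2=5). Cumulative: 40
Frame 4: STRIKE. 10 + next two rolls (0+10) = 20. Cumulative: 60
Frame 5: SPARE (0+10=10). 10 + next roll (3) = 13. Cumulative: 73
Frame 6: OPEN (3+0=3). Cumulative: 76
Frame 7: STRIKE. 10 + next two rolls (6+4) = 20. Cumulative: 96
Frame 8: SPARE (6+4=10). 10 + next roll (5) = 15. Cumulative: 111
Frame 9: OPEN (5+2=7). Cumulative: 118
Frame 10: OPEN. Sum of all frame-10 rolls (5+1) = 6. Cumulative: 124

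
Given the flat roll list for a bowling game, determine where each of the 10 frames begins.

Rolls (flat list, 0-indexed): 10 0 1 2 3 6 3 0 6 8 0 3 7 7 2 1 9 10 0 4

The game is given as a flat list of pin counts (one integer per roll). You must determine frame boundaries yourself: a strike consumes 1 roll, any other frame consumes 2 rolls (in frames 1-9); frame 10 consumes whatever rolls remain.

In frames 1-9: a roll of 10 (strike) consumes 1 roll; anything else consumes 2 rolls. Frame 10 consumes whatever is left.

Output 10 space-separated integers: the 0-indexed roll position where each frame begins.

Frame 1 starts at roll index 0: roll=10 (strike), consumes 1 roll
Frame 2 starts at roll index 1: rolls=0,1 (sum=1), consumes 2 rolls
Frame 3 starts at roll index 3: rolls=2,3 (sum=5), consumes 2 rolls
Frame 4 starts at roll index 5: rolls=6,3 (sum=9), consumes 2 rolls
Frame 5 starts at roll index 7: rolls=0,6 (sum=6), consumes 2 rolls
Frame 6 starts at roll index 9: rolls=8,0 (sum=8), consumes 2 rolls
Frame 7 starts at roll index 11: rolls=3,7 (sum=10), consumes 2 rolls
Frame 8 starts at roll index 13: rolls=7,2 (sum=9), consumes 2 rolls
Frame 9 starts at roll index 15: rolls=1,9 (sum=10), consumes 2 rolls
Frame 10 starts at roll index 17: 3 remaining rolls

Answer: 0 1 3 5 7 9 11 13 15 17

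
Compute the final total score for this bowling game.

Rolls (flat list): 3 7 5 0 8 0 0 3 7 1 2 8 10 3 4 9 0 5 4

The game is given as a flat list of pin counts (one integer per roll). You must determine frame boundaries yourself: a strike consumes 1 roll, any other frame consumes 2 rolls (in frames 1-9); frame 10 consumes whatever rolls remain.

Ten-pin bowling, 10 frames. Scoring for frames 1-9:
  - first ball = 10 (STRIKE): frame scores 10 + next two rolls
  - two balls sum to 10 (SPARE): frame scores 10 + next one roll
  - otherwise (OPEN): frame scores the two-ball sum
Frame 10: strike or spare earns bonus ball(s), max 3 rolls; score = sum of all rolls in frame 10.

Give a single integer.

Frame 1: SPARE (3+7=10). 10 + next roll (5) = 15. Cumulative: 15
Frame 2: OPEN (5+0=5). Cumulative: 20
Frame 3: OPEN (8+0=8). Cumulative: 28
Frame 4: OPEN (0+3=3). Cumulative: 31
Frame 5: OPEN (7+1=8). Cumulative: 39
Frame 6: SPARE (2+8=10). 10 + next roll (10) = 20. Cumulative: 59
Frame 7: STRIKE. 10 + next two rolls (3+4) = 17. Cumulative: 76
Frame 8: OPEN (3+4=7). Cumulative: 83
Frame 9: OPEN (9+0=9). Cumulative: 92
Frame 10: OPEN. Sum of all frame-10 rolls (5+4) = 9. Cumulative: 101

Answer: 101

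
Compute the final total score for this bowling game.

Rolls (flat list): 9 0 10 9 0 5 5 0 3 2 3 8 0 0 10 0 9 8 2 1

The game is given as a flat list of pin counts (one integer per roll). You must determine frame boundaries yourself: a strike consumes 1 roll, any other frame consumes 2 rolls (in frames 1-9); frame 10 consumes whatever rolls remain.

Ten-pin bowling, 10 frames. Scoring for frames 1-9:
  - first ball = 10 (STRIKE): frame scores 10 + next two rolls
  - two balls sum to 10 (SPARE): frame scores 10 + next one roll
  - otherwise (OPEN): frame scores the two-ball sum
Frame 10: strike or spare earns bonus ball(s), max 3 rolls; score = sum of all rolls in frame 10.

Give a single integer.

Frame 1: OPEN (9+0=9). Cumulative: 9
Frame 2: STRIKE. 10 + next two rolls (9+0) = 19. Cumulative: 28
Frame 3: OPEN (9+0=9). Cumulative: 37
Frame 4: SPARE (5+5=10). 10 + next roll (0) = 10. Cumulative: 47
Frame 5: OPEN (0+3=3). Cumulative: 50
Frame 6: OPEN (2+3=5). Cumulative: 55
Frame 7: OPEN (8+0=8). Cumulative: 63
Frame 8: SPARE (0+10=10). 10 + next roll (0) = 10. Cumulative: 73
Frame 9: OPEN (0+9=9). Cumulative: 82
Frame 10: SPARE. Sum of all frame-10 rolls (8+2+1) = 11. Cumulative: 93

Answer: 93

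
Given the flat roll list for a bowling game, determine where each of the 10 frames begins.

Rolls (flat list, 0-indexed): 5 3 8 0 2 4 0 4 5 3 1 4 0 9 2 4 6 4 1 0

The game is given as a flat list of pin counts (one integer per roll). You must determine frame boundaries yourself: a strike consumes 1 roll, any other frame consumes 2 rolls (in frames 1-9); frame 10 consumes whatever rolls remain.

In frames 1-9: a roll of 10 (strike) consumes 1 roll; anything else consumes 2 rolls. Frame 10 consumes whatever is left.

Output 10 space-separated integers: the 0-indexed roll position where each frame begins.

Answer: 0 2 4 6 8 10 12 14 16 18

Derivation:
Frame 1 starts at roll index 0: rolls=5,3 (sum=8), consumes 2 rolls
Frame 2 starts at roll index 2: rolls=8,0 (sum=8), consumes 2 rolls
Frame 3 starts at roll index 4: rolls=2,4 (sum=6), consumes 2 rolls
Frame 4 starts at roll index 6: rolls=0,4 (sum=4), consumes 2 rolls
Frame 5 starts at roll index 8: rolls=5,3 (sum=8), consumes 2 rolls
Frame 6 starts at roll index 10: rolls=1,4 (sum=5), consumes 2 rolls
Frame 7 starts at roll index 12: rolls=0,9 (sum=9), consumes 2 rolls
Frame 8 starts at roll index 14: rolls=2,4 (sum=6), consumes 2 rolls
Frame 9 starts at roll index 16: rolls=6,4 (sum=10), consumes 2 rolls
Frame 10 starts at roll index 18: 2 remaining rolls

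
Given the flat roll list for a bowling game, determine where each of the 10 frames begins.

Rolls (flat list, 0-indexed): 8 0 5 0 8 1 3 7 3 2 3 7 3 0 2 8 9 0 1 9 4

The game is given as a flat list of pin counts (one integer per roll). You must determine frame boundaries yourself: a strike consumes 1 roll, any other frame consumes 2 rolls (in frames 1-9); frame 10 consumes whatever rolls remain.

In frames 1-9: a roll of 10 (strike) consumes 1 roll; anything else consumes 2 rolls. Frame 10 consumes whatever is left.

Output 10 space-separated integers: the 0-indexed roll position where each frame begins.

Answer: 0 2 4 6 8 10 12 14 16 18

Derivation:
Frame 1 starts at roll index 0: rolls=8,0 (sum=8), consumes 2 rolls
Frame 2 starts at roll index 2: rolls=5,0 (sum=5), consumes 2 rolls
Frame 3 starts at roll index 4: rolls=8,1 (sum=9), consumes 2 rolls
Frame 4 starts at roll index 6: rolls=3,7 (sum=10), consumes 2 rolls
Frame 5 starts at roll index 8: rolls=3,2 (sum=5), consumes 2 rolls
Frame 6 starts at roll index 10: rolls=3,7 (sum=10), consumes 2 rolls
Frame 7 starts at roll index 12: rolls=3,0 (sum=3), consumes 2 rolls
Frame 8 starts at roll index 14: rolls=2,8 (sum=10), consumes 2 rolls
Frame 9 starts at roll index 16: rolls=9,0 (sum=9), consumes 2 rolls
Frame 10 starts at roll index 18: 3 remaining rolls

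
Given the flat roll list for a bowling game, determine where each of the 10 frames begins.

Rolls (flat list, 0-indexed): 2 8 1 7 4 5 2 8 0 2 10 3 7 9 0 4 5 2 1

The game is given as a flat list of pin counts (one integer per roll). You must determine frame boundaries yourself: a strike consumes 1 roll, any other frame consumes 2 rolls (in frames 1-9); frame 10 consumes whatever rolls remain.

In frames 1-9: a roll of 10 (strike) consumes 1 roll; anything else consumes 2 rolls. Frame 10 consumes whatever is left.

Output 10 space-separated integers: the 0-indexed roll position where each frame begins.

Answer: 0 2 4 6 8 10 11 13 15 17

Derivation:
Frame 1 starts at roll index 0: rolls=2,8 (sum=10), consumes 2 rolls
Frame 2 starts at roll index 2: rolls=1,7 (sum=8), consumes 2 rolls
Frame 3 starts at roll index 4: rolls=4,5 (sum=9), consumes 2 rolls
Frame 4 starts at roll index 6: rolls=2,8 (sum=10), consumes 2 rolls
Frame 5 starts at roll index 8: rolls=0,2 (sum=2), consumes 2 rolls
Frame 6 starts at roll index 10: roll=10 (strike), consumes 1 roll
Frame 7 starts at roll index 11: rolls=3,7 (sum=10), consumes 2 rolls
Frame 8 starts at roll index 13: rolls=9,0 (sum=9), consumes 2 rolls
Frame 9 starts at roll index 15: rolls=4,5 (sum=9), consumes 2 rolls
Frame 10 starts at roll index 17: 2 remaining rolls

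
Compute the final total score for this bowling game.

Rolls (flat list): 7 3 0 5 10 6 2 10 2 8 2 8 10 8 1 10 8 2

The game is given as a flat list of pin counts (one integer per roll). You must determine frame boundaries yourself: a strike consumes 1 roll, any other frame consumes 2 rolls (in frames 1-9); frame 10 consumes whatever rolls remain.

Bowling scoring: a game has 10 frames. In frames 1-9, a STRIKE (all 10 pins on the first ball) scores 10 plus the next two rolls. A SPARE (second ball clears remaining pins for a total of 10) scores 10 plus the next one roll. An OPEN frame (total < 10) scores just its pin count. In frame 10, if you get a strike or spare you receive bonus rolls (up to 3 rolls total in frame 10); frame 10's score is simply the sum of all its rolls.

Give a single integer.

Frame 1: SPARE (7+3=10). 10 + next roll (0) = 10. Cumulative: 10
Frame 2: OPEN (0+5=5). Cumulative: 15
Frame 3: STRIKE. 10 + next two rolls (6+2) = 18. Cumulative: 33
Frame 4: OPEN (6+2=8). Cumulative: 41
Frame 5: STRIKE. 10 + next two rolls (2+8) = 20. Cumulative: 61
Frame 6: SPARE (2+8=10). 10 + next roll (2) = 12. Cumulative: 73
Frame 7: SPARE (2+8=10). 10 + next roll (10) = 20. Cumulative: 93
Frame 8: STRIKE. 10 + next two rolls (8+1) = 19. Cumulative: 112
Frame 9: OPEN (8+1=9). Cumulative: 121
Frame 10: STRIKE. Sum of all frame-10 rolls (10+8+2) = 20. Cumulative: 141

Answer: 141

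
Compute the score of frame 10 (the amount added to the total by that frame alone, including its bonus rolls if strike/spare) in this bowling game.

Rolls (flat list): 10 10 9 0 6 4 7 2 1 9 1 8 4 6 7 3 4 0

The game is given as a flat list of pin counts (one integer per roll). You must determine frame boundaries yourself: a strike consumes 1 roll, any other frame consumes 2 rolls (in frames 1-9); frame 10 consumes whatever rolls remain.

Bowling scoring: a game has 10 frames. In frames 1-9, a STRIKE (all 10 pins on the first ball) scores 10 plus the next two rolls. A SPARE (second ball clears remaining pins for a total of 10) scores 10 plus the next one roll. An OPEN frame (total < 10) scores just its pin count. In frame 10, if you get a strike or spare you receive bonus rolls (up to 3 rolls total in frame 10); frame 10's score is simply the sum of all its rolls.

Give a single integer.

Frame 1: STRIKE. 10 + next two rolls (10+9) = 29. Cumulative: 29
Frame 2: STRIKE. 10 + next two rolls (9+0) = 19. Cumulative: 48
Frame 3: OPEN (9+0=9). Cumulative: 57
Frame 4: SPARE (6+4=10). 10 + next roll (7) = 17. Cumulative: 74
Frame 5: OPEN (7+2=9). Cumulative: 83
Frame 6: SPARE (1+9=10). 10 + next roll (1) = 11. Cumulative: 94
Frame 7: OPEN (1+8=9). Cumulative: 103
Frame 8: SPARE (4+6=10). 10 + next roll (7) = 17. Cumulative: 120
Frame 9: SPARE (7+3=10). 10 + next roll (4) = 14. Cumulative: 134
Frame 10: OPEN. Sum of all frame-10 rolls (4+0) = 4. Cumulative: 138

Answer: 4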